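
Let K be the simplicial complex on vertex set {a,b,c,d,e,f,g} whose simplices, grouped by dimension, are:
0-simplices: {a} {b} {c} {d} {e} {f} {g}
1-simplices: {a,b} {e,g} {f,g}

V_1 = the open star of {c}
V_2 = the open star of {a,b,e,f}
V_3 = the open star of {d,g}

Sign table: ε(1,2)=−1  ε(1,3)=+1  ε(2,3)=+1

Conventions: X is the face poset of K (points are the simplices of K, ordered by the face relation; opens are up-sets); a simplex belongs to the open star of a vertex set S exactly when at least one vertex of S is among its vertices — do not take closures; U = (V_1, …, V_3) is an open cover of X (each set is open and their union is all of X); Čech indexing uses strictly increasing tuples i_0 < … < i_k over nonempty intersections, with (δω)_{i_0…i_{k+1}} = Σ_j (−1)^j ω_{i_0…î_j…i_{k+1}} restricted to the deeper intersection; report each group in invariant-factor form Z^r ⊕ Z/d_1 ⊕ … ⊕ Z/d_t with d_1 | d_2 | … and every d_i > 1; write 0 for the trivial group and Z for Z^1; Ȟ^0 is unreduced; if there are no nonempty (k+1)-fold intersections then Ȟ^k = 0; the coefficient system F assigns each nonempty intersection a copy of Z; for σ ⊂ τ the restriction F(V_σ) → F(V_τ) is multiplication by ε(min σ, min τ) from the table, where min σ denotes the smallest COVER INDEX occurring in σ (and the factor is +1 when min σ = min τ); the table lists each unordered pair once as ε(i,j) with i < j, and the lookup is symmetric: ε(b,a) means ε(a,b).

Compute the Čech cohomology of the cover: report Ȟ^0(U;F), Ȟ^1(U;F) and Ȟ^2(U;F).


Ȟ^0(U;F) ≅ Z^2, Ȟ^1(U;F) ≅ 0, Ȟ^2(U;F) ≅ 0

nonempty intersections:
  V1={{c}} V2={{a},{b},{e},{f},{a,b},{e,g},{f,g}} V3={{d},{g},{e,g},{f,g}}
  V23={{e,g},{f,g}}
C dims 3,1; δ0: rk 1, SNF 1^1
Ȟ^0: (3−1)−0=2 ⇒ Z^2
Ȟ^1: (1−0)−1=0 ⇒ 0
Ȟ^2: (0−0)−0=0 ⇒ 0


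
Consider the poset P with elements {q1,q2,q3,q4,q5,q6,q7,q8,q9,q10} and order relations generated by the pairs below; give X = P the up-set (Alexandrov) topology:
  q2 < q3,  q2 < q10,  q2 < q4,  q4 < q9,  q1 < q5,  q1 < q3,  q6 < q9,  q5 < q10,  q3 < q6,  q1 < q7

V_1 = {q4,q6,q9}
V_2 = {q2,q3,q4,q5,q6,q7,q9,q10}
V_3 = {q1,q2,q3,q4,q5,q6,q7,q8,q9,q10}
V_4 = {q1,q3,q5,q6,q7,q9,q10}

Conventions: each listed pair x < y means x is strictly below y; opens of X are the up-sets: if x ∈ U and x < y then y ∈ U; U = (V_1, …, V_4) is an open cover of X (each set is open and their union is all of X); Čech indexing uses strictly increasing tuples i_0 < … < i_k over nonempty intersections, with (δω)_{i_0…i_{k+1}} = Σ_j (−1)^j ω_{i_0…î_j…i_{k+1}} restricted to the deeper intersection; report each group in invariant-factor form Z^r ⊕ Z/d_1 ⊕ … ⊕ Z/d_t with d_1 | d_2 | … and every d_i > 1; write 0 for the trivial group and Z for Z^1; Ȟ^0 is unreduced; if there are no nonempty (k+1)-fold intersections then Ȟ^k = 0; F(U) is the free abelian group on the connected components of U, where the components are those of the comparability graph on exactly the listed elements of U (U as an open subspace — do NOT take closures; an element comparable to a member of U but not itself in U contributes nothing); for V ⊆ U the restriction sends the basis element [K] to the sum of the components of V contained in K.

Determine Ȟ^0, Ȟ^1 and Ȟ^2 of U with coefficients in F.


nerve of the cover:
  V12={q4,q6,q9} V13={q4,q6,q9} V14={q6,q9} V23={q2,q3,q4,q5,q6,q7,q9,q10} V24={q3,q5,q6,q7,q9,q10} V34={q1,q3,q5,q6,q7,q9,q10}
  V123={q4,q6,q9} V124={q6,q9} V134={q6,q9} V234={q3,q5,q6,q7,q9,q10}
  V1234={q6,q9}
components per intersection:
  V1: {q4,q6,q9}
  V2: {q2,q3,q4,q5,q6,q9,q10} {q7}
  V3: {q1,q2,q3,q4,q5,q6,q7,q9,q10} {q8}
  V4: {q1,q3,q5,q6,q7,q9,q10}
  V12: {q4,q6,q9}
  V13: {q4,q6,q9}
  V14: {q6,q9}
  V23: {q2,q3,q4,q5,q6,q9,q10} {q7}
  V24: {q3,q6,q9} {q5,q10} {q7}
  V34: {q1,q3,q5,q6,q7,q9,q10}
  V123: {q4,q6,q9}
  V124: {q6,q9}
  V134: {q6,q9}
  V234: {q3,q6,q9} {q5,q10} {q7}
  V1234: {q6,q9}
C dims 6,9,6,1; δ0: rk 4, SNF 1^4; δ1: rk 5, SNF 1^5; δ2: rk 1, SNF 1^1
Ȟ^0 = (6 − 4) − 0 = 2, so Ȟ^0 ≅ Z^2
Ȟ^1 = (9 − 5) − 4 = 0, so Ȟ^1 ≅ 0
Ȟ^2 = (6 − 1) − 5 = 0, so Ȟ^2 ≅ 0

Ȟ^0 ≅ Z^2, Ȟ^1 ≅ 0, Ȟ^2 ≅ 0


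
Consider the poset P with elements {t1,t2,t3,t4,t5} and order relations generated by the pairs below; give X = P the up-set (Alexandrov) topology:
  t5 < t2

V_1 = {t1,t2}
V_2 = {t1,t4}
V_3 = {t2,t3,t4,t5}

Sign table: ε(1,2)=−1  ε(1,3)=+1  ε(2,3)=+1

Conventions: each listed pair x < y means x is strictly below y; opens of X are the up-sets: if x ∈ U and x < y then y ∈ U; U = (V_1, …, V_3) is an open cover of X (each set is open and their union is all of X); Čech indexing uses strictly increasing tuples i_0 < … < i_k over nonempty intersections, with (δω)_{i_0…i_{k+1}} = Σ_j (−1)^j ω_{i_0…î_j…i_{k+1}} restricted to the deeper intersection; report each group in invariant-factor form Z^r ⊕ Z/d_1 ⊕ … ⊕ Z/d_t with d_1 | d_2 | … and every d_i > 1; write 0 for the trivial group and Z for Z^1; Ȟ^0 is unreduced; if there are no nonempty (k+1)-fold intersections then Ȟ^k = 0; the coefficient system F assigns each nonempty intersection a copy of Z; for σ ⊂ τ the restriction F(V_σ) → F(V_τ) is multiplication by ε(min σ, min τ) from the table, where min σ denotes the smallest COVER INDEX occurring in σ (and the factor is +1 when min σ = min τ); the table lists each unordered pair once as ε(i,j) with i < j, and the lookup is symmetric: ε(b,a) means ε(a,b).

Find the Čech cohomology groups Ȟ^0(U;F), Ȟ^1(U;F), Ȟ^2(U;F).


intersection data:
  V12={t1} V13={t2} V23={t4}
C dims 3,3; δ0: rk 3, SNF 1^2·2
Ȟ^0 = (3 − 3) − 0 = 0, so Ȟ^0 ≅ 0
Ȟ^1 = (3 − 0) − 3 = 0 plus torsion [2], so Ȟ^1 ≅ Z/2
Ȟ^2 = (0 − 0) − 0 = 0, so Ȟ^2 ≅ 0

Ȟ^0 ≅ 0, Ȟ^1 ≅ Z/2, Ȟ^2 ≅ 0


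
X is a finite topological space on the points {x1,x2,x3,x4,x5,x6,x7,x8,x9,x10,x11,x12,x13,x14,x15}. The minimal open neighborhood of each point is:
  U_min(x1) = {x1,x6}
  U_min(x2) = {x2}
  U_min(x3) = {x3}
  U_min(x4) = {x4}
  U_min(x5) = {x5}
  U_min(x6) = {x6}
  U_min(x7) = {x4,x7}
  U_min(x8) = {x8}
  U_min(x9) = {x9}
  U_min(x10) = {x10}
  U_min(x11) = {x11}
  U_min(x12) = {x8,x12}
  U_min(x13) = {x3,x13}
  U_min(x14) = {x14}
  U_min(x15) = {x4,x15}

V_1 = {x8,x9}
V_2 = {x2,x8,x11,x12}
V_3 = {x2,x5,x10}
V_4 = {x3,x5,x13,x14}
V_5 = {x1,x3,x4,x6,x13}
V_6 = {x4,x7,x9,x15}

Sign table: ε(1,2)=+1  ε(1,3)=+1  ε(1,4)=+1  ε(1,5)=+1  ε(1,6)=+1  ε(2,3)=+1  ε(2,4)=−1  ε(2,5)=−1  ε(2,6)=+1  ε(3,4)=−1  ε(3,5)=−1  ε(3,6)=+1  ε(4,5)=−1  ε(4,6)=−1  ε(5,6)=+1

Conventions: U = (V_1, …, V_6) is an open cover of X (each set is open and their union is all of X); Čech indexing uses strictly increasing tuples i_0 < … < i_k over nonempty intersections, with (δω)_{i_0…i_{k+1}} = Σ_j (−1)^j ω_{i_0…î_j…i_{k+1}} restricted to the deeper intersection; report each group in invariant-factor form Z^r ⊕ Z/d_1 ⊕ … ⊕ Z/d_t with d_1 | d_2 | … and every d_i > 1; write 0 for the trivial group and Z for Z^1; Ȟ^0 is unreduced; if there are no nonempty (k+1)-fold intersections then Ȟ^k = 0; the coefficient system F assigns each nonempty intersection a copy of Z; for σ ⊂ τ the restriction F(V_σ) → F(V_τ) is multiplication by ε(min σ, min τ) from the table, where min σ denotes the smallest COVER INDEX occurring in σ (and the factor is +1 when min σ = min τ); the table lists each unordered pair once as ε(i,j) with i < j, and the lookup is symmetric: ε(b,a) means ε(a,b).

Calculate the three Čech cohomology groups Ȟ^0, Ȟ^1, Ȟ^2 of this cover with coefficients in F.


Ȟ^0(U;F) ≅ Z,  Ȟ^1(U;F) ≅ Z,  Ȟ^2(U;F) ≅ 0

intersection data:
  V12={x8} V16={x9} V23={x2} V34={x5} V45={x3,x13} V56={x4}
C dims 6,6; δ0: rk 5, SNF 1^5
Ȟ^0 = (6 − 5) − 0 = 1, so Ȟ^0 ≅ Z
Ȟ^1 = (6 − 0) − 5 = 1, so Ȟ^1 ≅ Z
Ȟ^2 = (0 − 0) − 0 = 0, so Ȟ^2 ≅ 0


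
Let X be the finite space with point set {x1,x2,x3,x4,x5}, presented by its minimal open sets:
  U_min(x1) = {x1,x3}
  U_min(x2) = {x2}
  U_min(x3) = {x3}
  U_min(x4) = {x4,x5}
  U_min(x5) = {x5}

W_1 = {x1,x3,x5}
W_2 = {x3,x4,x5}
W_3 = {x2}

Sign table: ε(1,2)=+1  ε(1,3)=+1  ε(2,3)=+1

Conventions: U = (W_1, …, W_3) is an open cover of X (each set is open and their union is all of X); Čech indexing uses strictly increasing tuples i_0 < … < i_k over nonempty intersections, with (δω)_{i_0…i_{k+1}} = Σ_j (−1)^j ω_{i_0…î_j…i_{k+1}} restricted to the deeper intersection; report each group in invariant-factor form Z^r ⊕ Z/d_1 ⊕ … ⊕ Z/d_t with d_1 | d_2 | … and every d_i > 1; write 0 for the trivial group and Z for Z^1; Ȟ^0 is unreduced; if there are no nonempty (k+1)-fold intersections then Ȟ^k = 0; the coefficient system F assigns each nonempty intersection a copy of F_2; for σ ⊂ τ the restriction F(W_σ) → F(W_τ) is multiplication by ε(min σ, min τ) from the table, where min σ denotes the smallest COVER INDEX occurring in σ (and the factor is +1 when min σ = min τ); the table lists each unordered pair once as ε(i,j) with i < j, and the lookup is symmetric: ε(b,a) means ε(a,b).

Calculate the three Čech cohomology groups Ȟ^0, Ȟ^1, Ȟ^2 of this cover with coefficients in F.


Ȟ^0 = Z/2 ⊕ Z/2,  Ȟ^1 = 0,  Ȟ^2 = 0

nonempty intersections:
  W12={x3,x5}
C dims 3,1; δ0: rk_F2 1
Ȟ^0: (3−1)−0=2 ⇒ Z/2 ⊕ Z/2
Ȟ^1: (1−0)−1=0 ⇒ 0
Ȟ^2: (0−0)−0=0 ⇒ 0


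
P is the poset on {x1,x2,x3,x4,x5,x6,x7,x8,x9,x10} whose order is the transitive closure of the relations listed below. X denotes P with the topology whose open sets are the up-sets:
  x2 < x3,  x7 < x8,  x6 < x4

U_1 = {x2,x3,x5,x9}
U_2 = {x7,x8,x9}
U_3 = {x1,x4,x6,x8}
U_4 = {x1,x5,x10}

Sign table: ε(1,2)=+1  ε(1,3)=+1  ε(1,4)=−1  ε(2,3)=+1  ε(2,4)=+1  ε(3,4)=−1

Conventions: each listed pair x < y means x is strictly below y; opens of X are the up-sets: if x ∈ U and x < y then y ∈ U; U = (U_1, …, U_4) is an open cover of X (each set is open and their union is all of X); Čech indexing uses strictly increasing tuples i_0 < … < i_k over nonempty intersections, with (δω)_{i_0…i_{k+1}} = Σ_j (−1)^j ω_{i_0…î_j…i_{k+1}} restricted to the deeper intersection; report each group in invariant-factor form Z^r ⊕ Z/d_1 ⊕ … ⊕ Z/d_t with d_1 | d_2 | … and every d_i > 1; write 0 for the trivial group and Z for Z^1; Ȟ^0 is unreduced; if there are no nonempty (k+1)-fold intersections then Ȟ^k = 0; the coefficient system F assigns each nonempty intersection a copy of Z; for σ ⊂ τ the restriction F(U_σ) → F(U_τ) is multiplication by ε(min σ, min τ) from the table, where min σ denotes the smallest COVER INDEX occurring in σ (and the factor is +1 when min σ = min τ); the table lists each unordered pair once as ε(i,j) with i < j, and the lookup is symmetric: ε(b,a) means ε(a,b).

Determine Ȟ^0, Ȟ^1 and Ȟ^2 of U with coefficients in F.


Ȟ^0 ≅ Z; Ȟ^1 ≅ Z; Ȟ^2 ≅ 0

nerve simplices:
  U12={x9} U14={x5} U23={x8} U34={x1}
C dims 4,4; δ0: rk 3, SNF 1^3
degree 0: 4−3−0 = 1 → Ȟ^0 ≅ Z
degree 1: 4−0−3 = 1 → Ȟ^1 ≅ Z
degree 2: 0−0−0 = 0 → Ȟ^2 ≅ 0


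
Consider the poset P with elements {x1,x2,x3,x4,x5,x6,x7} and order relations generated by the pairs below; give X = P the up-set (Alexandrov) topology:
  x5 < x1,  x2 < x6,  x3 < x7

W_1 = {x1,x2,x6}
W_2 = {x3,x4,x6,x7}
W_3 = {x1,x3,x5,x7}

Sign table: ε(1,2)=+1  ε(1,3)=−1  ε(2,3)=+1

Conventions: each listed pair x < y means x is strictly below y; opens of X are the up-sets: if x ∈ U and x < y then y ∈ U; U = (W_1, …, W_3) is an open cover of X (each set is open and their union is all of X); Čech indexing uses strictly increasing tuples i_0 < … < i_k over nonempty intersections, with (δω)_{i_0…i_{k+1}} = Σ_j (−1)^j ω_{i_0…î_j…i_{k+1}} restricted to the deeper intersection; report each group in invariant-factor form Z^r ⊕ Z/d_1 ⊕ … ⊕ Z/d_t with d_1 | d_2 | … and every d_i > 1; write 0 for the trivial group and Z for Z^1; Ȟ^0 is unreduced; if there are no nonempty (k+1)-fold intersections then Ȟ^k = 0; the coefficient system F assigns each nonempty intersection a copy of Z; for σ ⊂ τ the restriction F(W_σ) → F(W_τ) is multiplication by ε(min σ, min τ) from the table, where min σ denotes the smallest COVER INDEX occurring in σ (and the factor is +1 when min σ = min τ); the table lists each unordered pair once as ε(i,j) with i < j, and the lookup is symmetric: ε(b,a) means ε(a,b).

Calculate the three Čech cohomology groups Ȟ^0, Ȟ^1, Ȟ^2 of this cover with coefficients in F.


Ȟ^0(U;F) ≅ 0,  Ȟ^1(U;F) ≅ Z/2,  Ȟ^2(U;F) ≅ 0

nonempty overlaps:
  W12={x6} W13={x1} W23={x3,x7}
C dims 3,3; δ0: rk 3, SNF 1^2·2
degree 0: 3−3−0 = 0 → Ȟ^0 ≅ 0
degree 1: 3−0−3 = 0 plus torsion [2] → Ȟ^1 ≅ Z/2
degree 2: 0−0−0 = 0 → Ȟ^2 ≅ 0


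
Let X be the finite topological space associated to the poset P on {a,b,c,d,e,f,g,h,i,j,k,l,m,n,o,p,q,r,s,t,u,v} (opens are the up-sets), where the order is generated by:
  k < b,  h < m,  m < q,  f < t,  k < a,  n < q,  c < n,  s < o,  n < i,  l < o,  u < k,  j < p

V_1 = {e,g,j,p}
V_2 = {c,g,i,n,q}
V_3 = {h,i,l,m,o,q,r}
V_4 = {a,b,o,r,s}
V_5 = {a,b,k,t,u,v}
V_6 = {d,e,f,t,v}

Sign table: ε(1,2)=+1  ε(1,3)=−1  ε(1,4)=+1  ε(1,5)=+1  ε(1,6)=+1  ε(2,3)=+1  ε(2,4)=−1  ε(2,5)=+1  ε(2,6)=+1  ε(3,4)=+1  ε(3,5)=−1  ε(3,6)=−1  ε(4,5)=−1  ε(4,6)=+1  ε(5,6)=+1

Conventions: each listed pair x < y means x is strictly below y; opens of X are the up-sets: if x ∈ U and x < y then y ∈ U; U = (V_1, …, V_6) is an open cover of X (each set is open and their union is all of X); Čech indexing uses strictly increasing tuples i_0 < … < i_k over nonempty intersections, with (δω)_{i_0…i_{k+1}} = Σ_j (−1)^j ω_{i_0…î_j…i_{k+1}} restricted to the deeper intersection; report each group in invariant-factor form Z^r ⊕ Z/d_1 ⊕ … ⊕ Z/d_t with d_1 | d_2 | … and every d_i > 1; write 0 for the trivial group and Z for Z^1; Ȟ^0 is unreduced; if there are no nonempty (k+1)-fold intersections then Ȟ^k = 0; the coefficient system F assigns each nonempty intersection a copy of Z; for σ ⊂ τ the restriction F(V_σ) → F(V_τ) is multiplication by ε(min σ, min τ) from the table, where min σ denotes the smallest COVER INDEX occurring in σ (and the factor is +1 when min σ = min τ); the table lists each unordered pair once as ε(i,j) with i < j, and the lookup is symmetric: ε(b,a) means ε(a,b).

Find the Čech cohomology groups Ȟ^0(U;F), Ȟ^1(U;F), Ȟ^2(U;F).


Ȟ^0(U;F) ≅ 0, Ȟ^1(U;F) ≅ Z/2, Ȟ^2(U;F) ≅ 0

cover nerve:
  V12={g} V16={e} V23={i,q} V34={o,r} V45={a,b} V56={t,v}
C dims 6,6; δ0: rk 6, SNF 1^5·2
Ȟ^0: (6−6)−0=0 ⇒ 0
Ȟ^1: (6−0)−6=0 plus torsion [2] ⇒ Z/2
Ȟ^2: (0−0)−0=0 ⇒ 0


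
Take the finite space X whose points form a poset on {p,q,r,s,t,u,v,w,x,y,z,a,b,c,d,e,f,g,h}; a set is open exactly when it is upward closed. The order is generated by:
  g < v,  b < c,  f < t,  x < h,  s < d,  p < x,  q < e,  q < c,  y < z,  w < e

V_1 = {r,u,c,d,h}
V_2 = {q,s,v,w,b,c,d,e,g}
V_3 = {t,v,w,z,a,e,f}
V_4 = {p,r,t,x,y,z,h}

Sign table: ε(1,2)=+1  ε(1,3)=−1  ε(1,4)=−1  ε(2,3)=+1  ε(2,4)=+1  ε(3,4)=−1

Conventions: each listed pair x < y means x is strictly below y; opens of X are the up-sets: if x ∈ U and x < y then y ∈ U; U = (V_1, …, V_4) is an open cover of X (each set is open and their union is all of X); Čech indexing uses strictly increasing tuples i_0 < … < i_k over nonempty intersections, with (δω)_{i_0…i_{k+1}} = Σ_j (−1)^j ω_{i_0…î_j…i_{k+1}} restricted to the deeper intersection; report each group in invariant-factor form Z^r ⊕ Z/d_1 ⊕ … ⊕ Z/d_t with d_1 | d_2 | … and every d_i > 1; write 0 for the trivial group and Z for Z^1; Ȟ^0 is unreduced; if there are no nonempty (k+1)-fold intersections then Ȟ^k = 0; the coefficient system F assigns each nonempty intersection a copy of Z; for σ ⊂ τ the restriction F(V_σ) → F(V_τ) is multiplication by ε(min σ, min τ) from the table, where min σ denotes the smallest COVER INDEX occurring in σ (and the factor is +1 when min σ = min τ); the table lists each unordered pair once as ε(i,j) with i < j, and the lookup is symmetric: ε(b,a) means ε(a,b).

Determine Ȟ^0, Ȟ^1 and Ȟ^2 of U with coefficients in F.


Ȟ^0 = Z, Ȟ^1 = Z and Ȟ^2 = 0

nerve of the cover:
  V12={c,d} V14={r,h} V23={v,w,e} V34={t,z}
C dims 4,4; δ0: rk 3, SNF 1^3
Ȟ^0 = (4 − 3) − 0 = 1, so Ȟ^0 ≅ Z
Ȟ^1 = (4 − 0) − 3 = 1, so Ȟ^1 ≅ Z
Ȟ^2 = (0 − 0) − 0 = 0, so Ȟ^2 ≅ 0


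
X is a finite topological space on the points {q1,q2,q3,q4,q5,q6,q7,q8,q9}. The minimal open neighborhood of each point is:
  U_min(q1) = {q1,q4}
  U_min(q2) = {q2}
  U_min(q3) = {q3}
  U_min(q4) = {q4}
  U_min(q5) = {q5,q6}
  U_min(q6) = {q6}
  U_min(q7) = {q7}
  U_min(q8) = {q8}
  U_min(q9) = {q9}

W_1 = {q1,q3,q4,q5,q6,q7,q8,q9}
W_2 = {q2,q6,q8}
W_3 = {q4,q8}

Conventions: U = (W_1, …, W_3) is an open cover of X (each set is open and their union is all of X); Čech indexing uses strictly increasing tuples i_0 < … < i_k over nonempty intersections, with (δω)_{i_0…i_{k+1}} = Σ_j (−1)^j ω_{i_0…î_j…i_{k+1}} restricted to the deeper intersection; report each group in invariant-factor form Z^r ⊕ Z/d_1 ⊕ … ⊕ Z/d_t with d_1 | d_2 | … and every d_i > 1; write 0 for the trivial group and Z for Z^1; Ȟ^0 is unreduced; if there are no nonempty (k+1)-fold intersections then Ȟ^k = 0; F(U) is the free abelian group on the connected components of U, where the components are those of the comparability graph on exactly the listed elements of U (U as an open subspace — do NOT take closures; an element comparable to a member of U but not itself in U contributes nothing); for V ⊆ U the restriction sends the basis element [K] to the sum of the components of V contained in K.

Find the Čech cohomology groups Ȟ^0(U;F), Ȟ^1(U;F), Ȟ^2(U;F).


Ȟ^0 ≅ Z^7,  Ȟ^1 ≅ 0,  Ȟ^2 ≅ 0

nerve simplices:
  W12={q6,q8} W13={q4,q8} W23={q8}
  W123={q8}
components per intersection:
  W1: {q1,q4} {q3} {q5,q6} {q7} {q8} {q9}
  W2: {q2} {q6} {q8}
  W3: {q4} {q8}
  W12: {q6} {q8}
  W13: {q4} {q8}
  W23: {q8}
  W123: {q8}
C dims 11,5,1; δ0: rk 4, SNF 1^4; δ1: rk 1, SNF 1^1
degree 0: 11−4−0 = 7 → Ȟ^0 ≅ Z^7
degree 1: 5−1−4 = 0 → Ȟ^1 ≅ 0
degree 2: 1−0−1 = 0 → Ȟ^2 ≅ 0


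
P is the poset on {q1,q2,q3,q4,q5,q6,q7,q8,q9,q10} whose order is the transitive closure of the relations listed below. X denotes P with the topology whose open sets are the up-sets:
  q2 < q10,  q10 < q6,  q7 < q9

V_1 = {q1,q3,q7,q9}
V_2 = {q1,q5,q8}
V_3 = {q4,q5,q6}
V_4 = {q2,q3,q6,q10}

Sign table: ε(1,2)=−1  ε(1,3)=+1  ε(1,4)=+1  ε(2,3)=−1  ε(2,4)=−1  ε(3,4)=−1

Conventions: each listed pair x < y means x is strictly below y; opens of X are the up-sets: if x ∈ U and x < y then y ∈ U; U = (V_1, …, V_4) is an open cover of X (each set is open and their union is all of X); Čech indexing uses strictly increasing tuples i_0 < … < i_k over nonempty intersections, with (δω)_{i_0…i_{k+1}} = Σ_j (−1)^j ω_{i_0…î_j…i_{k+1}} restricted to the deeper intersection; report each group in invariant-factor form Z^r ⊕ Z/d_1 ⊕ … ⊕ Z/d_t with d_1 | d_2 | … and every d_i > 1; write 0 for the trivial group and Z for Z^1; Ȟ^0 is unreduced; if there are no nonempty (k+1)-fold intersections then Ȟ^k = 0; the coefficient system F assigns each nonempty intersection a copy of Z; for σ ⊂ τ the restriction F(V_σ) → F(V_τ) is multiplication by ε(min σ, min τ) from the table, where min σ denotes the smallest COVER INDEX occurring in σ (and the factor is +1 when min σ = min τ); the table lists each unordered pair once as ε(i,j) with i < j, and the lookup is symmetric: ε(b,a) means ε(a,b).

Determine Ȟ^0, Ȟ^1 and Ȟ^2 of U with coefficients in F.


Ȟ^0 = 0, Ȟ^1 = Z/2, Ȟ^2 = 0

nerve of the cover:
  V12={q1} V14={q3} V23={q5} V34={q6}
C dims 4,4; δ0: rk 4, SNF 1^3·2
Ȟ^0 = (4 − 4) − 0 = 0, so Ȟ^0 ≅ 0
Ȟ^1 = (4 − 0) − 4 = 0 plus torsion [2], so Ȟ^1 ≅ Z/2
Ȟ^2 = (0 − 0) − 0 = 0, so Ȟ^2 ≅ 0


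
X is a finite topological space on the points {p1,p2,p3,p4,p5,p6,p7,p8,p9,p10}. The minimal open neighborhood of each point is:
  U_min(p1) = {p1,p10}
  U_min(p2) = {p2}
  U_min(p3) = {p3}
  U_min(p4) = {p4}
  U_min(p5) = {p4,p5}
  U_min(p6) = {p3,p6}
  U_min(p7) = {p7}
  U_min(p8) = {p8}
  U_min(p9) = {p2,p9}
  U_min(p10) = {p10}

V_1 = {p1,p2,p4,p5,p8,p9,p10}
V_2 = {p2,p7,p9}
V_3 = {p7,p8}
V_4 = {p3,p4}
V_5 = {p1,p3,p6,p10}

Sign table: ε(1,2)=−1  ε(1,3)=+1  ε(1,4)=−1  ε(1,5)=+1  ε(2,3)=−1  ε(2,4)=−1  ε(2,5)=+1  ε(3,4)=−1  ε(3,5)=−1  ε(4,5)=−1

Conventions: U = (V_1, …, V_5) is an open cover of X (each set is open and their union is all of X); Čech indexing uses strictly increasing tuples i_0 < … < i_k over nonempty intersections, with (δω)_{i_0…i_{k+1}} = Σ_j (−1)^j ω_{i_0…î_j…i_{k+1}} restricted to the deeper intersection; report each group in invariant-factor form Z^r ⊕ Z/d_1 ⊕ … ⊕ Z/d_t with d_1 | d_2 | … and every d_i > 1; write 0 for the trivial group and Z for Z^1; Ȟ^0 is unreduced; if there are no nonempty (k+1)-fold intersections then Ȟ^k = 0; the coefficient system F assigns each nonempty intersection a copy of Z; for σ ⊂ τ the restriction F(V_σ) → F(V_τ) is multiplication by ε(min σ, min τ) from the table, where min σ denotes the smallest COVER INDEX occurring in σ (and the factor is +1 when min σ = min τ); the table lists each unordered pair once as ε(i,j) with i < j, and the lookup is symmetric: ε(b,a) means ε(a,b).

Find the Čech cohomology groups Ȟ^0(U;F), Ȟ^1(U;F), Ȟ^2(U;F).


nerve of the cover:
  V12={p2,p9} V13={p8} V14={p4} V15={p1,p10} V23={p7} V45={p3}
C dims 5,6; δ0: rk 4, SNF 1^4
Ȟ^0 = (5 − 4) − 0 = 1, so Ȟ^0 ≅ Z
Ȟ^1 = (6 − 0) − 4 = 2, so Ȟ^1 ≅ Z^2
Ȟ^2 = (0 − 0) − 0 = 0, so Ȟ^2 ≅ 0

Ȟ^0 = Z,  Ȟ^1 = Z^2,  Ȟ^2 = 0


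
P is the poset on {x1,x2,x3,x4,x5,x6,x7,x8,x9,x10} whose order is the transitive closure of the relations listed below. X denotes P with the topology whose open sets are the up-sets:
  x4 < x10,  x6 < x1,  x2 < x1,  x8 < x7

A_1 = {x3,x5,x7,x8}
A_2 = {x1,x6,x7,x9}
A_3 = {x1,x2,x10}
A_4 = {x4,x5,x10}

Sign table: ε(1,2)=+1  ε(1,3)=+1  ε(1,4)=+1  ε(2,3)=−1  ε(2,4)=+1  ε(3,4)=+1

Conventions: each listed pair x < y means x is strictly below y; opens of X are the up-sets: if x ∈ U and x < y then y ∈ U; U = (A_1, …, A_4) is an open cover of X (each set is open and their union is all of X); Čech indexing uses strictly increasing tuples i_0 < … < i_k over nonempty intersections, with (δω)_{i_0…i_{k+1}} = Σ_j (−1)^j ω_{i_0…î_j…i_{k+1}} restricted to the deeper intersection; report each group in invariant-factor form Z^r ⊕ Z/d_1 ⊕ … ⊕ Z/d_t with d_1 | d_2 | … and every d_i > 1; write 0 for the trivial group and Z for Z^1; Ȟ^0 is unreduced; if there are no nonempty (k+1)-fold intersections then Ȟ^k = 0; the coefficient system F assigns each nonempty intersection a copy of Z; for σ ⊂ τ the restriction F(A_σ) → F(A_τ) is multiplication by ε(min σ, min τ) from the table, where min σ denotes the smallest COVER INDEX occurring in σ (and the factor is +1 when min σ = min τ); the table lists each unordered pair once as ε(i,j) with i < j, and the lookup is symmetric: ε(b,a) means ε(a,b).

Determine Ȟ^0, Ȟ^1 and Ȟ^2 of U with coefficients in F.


intersection data:
  A12={x7} A14={x5} A23={x1} A34={x10}
C dims 4,4; δ0: rk 4, SNF 1^3·2
Ȟ^0 = (4 − 4) − 0 = 0, so Ȟ^0 ≅ 0
Ȟ^1 = (4 − 0) − 4 = 0 plus torsion [2], so Ȟ^1 ≅ Z/2
Ȟ^2 = (0 − 0) − 0 = 0, so Ȟ^2 ≅ 0

Ȟ^0 ≅ 0, Ȟ^1 ≅ Z/2 and Ȟ^2 ≅ 0


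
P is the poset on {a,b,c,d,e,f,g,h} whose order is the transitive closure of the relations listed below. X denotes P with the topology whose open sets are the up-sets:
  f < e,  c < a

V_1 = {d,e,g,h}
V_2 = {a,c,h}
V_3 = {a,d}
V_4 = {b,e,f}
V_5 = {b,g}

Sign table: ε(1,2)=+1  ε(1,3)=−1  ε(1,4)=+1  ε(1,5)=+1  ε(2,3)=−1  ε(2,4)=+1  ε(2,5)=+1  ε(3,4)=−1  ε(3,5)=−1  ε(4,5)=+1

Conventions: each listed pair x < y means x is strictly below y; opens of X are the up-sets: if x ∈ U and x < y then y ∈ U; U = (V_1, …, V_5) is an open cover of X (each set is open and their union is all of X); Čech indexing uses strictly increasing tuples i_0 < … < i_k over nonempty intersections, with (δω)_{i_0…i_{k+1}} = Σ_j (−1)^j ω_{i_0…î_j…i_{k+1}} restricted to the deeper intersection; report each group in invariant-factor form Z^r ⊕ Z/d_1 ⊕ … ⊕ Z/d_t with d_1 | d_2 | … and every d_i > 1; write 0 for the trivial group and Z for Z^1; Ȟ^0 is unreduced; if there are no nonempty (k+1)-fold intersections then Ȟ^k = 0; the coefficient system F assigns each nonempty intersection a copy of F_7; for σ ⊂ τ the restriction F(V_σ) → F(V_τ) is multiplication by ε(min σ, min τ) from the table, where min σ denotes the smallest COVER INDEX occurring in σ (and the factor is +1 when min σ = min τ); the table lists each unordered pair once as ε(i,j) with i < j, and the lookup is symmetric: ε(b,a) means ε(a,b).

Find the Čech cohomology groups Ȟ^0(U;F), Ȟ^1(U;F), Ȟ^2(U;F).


nonempty overlaps:
  V12={h} V13={d} V14={e} V15={g} V23={a} V45={b}
C dims 5,6; δ0: rk_F7 4
degree 0: 5−4−0 = 1 → Ȟ^0 ≅ Z/7
degree 1: 6−0−4 = 2 → Ȟ^1 ≅ Z/7 ⊕ Z/7
degree 2: 0−0−0 = 0 → Ȟ^2 ≅ 0

Ȟ^0(U;F) ≅ Z/7; Ȟ^1(U;F) ≅ Z/7 ⊕ Z/7; Ȟ^2(U;F) ≅ 0


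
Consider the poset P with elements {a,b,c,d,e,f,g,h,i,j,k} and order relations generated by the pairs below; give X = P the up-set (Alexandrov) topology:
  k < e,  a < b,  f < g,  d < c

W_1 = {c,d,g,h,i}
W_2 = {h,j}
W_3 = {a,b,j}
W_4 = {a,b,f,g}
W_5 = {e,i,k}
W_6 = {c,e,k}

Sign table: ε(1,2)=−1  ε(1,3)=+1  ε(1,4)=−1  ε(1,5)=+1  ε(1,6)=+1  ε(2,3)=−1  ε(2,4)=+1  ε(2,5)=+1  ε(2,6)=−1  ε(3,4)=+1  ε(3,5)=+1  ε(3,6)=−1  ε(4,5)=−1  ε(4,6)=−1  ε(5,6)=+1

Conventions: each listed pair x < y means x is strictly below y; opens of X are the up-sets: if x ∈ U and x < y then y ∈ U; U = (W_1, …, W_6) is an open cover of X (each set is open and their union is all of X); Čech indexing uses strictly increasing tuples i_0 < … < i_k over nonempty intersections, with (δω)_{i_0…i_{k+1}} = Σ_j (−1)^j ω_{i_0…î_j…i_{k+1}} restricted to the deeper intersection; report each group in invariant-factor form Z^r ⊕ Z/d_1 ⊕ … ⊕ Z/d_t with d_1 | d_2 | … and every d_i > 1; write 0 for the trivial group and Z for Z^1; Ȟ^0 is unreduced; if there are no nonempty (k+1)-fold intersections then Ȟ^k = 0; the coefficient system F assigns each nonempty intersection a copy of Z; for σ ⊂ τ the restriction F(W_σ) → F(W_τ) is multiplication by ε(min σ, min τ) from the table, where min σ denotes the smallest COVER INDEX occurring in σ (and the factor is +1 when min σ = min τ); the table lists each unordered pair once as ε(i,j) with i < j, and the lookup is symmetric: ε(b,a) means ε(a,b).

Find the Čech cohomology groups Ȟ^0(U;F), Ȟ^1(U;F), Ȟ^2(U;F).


Ȟ^0 ≅ 0, Ȟ^1 ≅ Z ⊕ Z/2, Ȟ^2 ≅ 0

cover nerve:
  W12={h} W14={g} W15={i} W16={c} W23={j} W34={a,b} W56={e,k}
C dims 6,7; δ0: rk 6, SNF 1^5·2
Ȟ^0: (6−6)−0=0 ⇒ 0
Ȟ^1: (7−0)−6=1 plus torsion [2] ⇒ Z ⊕ Z/2
Ȟ^2: (0−0)−0=0 ⇒ 0


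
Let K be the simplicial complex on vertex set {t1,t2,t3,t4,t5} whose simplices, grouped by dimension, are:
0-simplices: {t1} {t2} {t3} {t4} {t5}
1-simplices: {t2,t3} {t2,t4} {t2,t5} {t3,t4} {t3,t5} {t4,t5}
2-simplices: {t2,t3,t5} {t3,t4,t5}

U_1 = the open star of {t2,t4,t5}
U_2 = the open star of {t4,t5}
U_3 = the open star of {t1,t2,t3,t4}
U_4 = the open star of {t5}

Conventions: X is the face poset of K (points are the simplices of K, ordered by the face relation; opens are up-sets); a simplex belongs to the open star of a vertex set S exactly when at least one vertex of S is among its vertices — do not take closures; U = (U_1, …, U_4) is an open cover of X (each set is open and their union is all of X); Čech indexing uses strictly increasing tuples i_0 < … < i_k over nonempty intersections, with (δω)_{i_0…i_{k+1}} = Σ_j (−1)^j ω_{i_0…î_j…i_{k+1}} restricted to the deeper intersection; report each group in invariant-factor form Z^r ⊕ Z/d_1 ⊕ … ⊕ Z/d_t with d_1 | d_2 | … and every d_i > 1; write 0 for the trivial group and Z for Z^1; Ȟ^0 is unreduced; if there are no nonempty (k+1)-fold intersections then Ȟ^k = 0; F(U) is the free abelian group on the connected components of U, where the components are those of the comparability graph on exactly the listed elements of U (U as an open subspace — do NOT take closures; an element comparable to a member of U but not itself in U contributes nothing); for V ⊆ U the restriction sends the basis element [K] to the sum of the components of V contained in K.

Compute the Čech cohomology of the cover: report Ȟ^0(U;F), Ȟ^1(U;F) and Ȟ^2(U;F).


Ȟ^0 = Z^2; Ȟ^1 = 0; Ȟ^2 = 0

nerve simplices:
  U1={{t2},{t4},{t5},{t2,t3},{t2,t4},{t2,t5},{t3,t4},{t3,t5},{t4,t5},{t2,t3,t5},{t3,t4,t5}} U2={{t4},{t5},{t2,t4},{t2,t5},{t3,t4},{t3,t5},{t4,t5},{t2,t3,t5},{t3,t4,t5}} U3={{t1},{t2},{t3},{t4},{t2,t3},{t2,t4},{t2,t5},{t3,t4},{t3,t5},{t4,t5},{t2,t3,t5},{t3,t4,t5}} U4={{t5},{t2,t5},{t3,t5},{t4,t5},{t2,t3,t5},{t3,t4,t5}}
  U12={{t4},{t5},{t2,t4},{t2,t5},{t3,t4},{t3,t5},{t4,t5},{t2,t3,t5},{t3,t4,t5}} U13={{t2},{t4},{t2,t3},{t2,t4},{t2,t5},{t3,t4},{t3,t5},{t4,t5},{t2,t3,t5},{t3,t4,t5}} U14={{t5},{t2,t5},{t3,t5},{t4,t5},{t2,t3,t5},{t3,t4,t5}} U23={{t4},{t2,t4},{t2,t5},{t3,t4},{t3,t5},{t4,t5},{t2,t3,t5},{t3,t4,t5}} U24={{t5},{t2,t5},{t3,t5},{t4,t5},{t2,t3,t5},{t3,t4,t5}} U34={{t2,t5},{t3,t5},{t4,t5},{t2,t3,t5},{t3,t4,t5}}
  U123={{t4},{t2,t4},{t2,t5},{t3,t4},{t3,t5},{t4,t5},{t2,t3,t5},{t3,t4,t5}} U124={{t5},{t2,t5},{t3,t5},{t4,t5},{t2,t3,t5},{t3,t4,t5}} U134={{t2,t5},{t3,t5},{t4,t5},{t2,t3,t5},{t3,t4,t5}} U234={{t2,t5},{t3,t5},{t4,t5},{t2,t3,t5},{t3,t4,t5}}
  U1234={{t2,t5},{t3,t5},{t4,t5},{t2,t3,t5},{t3,t4,t5}}
components per intersection:
  U1: {{t2},{t4},{t5},{t2,t3},{t2,t4},{t2,t5},{t3,t4},{t3,t5},{t4,t5},{t2,t3,t5},{t3,t4,t5}}
  U2: {{t4},{t5},{t2,t4},{t2,t5},{t3,t4},{t3,t5},{t4,t5},{t2,t3,t5},{t3,t4,t5}}
  U3: {{t1}} {{t2},{t3},{t4},{t2,t3},{t2,t4},{t2,t5},{t3,t4},{t3,t5},{t4,t5},{t2,t3,t5},{t3,t4,t5}}
  U4: {{t5},{t2,t5},{t3,t5},{t4,t5},{t2,t3,t5},{t3,t4,t5}}
  U12: {{t4},{t5},{t2,t4},{t2,t5},{t3,t4},{t3,t5},{t4,t5},{t2,t3,t5},{t3,t4,t5}}
  U13: {{t2},{t4},{t2,t3},{t2,t4},{t2,t5},{t3,t4},{t3,t5},{t4,t5},{t2,t3,t5},{t3,t4,t5}}
  U14: {{t5},{t2,t5},{t3,t5},{t4,t5},{t2,t3,t5},{t3,t4,t5}}
  U23: {{t4},{t2,t4},{t2,t5},{t3,t4},{t3,t5},{t4,t5},{t2,t3,t5},{t3,t4,t5}}
  U24: {{t5},{t2,t5},{t3,t5},{t4,t5},{t2,t3,t5},{t3,t4,t5}}
  U34: {{t2,t5},{t3,t5},{t4,t5},{t2,t3,t5},{t3,t4,t5}}
  U123: {{t4},{t2,t4},{t2,t5},{t3,t4},{t3,t5},{t4,t5},{t2,t3,t5},{t3,t4,t5}}
  U124: {{t5},{t2,t5},{t3,t5},{t4,t5},{t2,t3,t5},{t3,t4,t5}}
  U134: {{t2,t5},{t3,t5},{t4,t5},{t2,t3,t5},{t3,t4,t5}}
  U234: {{t2,t5},{t3,t5},{t4,t5},{t2,t3,t5},{t3,t4,t5}}
  U1234: {{t2,t5},{t3,t5},{t4,t5},{t2,t3,t5},{t3,t4,t5}}
C dims 5,6,4,1; δ0: rk 3, SNF 1^3; δ1: rk 3, SNF 1^3; δ2: rk 1, SNF 1^1
degree 0: 5−3−0 = 2 → Ȟ^0 ≅ Z^2
degree 1: 6−3−3 = 0 → Ȟ^1 ≅ 0
degree 2: 4−1−3 = 0 → Ȟ^2 ≅ 0


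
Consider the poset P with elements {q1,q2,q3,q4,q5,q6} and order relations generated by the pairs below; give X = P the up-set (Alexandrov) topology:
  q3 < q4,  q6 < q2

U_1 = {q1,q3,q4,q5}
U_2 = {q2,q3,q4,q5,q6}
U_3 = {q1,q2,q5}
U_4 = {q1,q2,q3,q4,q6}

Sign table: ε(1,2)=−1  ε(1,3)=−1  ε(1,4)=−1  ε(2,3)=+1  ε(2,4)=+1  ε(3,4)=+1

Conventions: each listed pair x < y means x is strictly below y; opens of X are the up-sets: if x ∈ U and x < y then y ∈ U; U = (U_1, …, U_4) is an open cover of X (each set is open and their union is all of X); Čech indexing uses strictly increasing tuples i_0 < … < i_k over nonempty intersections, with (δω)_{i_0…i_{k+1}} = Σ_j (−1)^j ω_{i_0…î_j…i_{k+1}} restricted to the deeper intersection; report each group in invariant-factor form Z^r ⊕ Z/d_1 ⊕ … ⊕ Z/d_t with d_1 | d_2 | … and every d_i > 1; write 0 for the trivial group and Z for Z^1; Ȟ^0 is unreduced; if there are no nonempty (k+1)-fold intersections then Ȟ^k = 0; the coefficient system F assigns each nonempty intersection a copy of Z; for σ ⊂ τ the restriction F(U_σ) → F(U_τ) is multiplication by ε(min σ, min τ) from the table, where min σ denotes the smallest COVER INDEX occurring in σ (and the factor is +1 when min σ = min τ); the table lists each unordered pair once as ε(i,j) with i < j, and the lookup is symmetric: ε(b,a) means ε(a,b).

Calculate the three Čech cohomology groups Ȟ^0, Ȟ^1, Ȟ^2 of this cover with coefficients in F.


Ȟ^0(U;F) ≅ Z,  Ȟ^1(U;F) ≅ 0,  Ȟ^2(U;F) ≅ Z

nonempty overlaps:
  U12={q3,q4,q5} U13={q1,q5} U14={q1,q3,q4} U23={q2,q5} U24={q2,q3,q4,q6} U34={q1,q2}
  U123={q5} U124={q3,q4} U134={q1} U234={q2}
C dims 4,6,4; δ0: rk 3, SNF 1^3; δ1: rk 3, SNF 1^3
degree 0: 4−3−0 = 1 → Ȟ^0 ≅ Z
degree 1: 6−3−3 = 0 → Ȟ^1 ≅ 0
degree 2: 4−0−3 = 1 → Ȟ^2 ≅ Z


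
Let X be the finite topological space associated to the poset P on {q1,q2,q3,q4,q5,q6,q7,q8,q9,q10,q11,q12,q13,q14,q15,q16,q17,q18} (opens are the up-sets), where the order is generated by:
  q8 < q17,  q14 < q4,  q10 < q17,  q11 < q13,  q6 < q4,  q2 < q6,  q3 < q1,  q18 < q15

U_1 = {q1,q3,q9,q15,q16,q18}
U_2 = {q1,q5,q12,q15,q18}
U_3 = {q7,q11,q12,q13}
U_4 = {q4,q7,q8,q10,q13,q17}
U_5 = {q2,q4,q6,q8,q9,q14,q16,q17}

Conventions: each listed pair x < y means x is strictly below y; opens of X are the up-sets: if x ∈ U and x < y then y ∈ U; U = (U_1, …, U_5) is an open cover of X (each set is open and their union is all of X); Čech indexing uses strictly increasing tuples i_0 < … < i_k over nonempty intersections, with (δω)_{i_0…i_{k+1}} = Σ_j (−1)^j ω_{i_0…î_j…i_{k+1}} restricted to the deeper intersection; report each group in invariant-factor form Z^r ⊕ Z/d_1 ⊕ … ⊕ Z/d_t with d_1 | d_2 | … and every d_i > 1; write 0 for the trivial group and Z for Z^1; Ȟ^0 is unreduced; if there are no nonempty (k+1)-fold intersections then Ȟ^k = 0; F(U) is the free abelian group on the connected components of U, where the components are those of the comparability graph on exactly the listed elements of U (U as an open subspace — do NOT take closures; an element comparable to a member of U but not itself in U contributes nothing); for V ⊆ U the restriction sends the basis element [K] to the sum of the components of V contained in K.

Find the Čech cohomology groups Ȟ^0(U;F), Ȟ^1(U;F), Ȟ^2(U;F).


intersection data:
  U12={q1,q15,q18} U15={q9,q16} U23={q12} U34={q7,q13} U45={q4,q8,q17}
components per intersection:
  U1: {q1,q3} {q9} {q15,q18} {q16}
  U2: {q1} {q5} {q12} {q15,q18}
  U3: {q7} {q11,q13} {q12}
  U4: {q4} {q7} {q8,q10,q17} {q13}
  U5: {q2,q4,q6,q14} {q8,q17} {q9} {q16}
  U12: {q1} {q15,q18}
  U15: {q9} {q16}
  U23: {q12}
  U34: {q7} {q13}
  U45: {q4} {q8,q17}
C dims 19,9; δ0: rk 9, SNF 1^9
Ȟ^0 = (19 − 9) − 0 = 10, so Ȟ^0 ≅ Z^10
Ȟ^1 = (9 − 0) − 9 = 0, so Ȟ^1 ≅ 0
Ȟ^2 = (0 − 0) − 0 = 0, so Ȟ^2 ≅ 0

Ȟ^0 ≅ Z^10, Ȟ^1 ≅ 0 and Ȟ^2 ≅ 0


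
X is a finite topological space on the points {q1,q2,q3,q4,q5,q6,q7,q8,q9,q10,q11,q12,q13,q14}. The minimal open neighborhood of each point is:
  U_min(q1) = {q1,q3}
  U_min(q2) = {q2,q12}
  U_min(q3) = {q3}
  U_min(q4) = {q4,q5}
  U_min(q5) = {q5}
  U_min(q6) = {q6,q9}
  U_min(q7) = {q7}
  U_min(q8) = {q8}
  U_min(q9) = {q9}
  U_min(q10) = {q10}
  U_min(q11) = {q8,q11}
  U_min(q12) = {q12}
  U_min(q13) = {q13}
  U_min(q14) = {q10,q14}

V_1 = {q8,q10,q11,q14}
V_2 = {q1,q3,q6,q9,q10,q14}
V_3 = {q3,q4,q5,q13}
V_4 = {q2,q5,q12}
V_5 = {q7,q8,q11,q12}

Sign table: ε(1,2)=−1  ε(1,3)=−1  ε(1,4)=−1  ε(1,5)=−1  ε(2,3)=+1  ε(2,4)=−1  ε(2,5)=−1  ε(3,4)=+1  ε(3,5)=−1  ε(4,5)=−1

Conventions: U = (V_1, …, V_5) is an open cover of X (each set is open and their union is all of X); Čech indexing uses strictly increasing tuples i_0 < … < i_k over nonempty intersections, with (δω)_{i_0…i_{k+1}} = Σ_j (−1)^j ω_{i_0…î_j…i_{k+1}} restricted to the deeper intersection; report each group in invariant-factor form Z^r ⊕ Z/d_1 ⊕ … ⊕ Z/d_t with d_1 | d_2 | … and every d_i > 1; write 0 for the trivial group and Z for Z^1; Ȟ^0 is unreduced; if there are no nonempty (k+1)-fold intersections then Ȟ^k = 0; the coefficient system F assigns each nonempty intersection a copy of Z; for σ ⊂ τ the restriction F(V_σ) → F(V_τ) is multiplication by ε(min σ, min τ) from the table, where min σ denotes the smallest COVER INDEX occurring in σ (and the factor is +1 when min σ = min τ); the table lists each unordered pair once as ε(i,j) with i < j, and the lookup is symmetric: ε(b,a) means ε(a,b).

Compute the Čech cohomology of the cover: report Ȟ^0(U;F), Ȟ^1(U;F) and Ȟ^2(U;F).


cover nerve:
  V12={q10,q14} V15={q8,q11} V23={q3} V34={q5} V45={q12}
C dims 5,5; δ0: rk 5, SNF 1^4·2
Ȟ^0: (5−5)−0=0 ⇒ 0
Ȟ^1: (5−0)−5=0 plus torsion [2] ⇒ Z/2
Ȟ^2: (0−0)−0=0 ⇒ 0

Ȟ^0(U;F) ≅ 0; Ȟ^1(U;F) ≅ Z/2; Ȟ^2(U;F) ≅ 0


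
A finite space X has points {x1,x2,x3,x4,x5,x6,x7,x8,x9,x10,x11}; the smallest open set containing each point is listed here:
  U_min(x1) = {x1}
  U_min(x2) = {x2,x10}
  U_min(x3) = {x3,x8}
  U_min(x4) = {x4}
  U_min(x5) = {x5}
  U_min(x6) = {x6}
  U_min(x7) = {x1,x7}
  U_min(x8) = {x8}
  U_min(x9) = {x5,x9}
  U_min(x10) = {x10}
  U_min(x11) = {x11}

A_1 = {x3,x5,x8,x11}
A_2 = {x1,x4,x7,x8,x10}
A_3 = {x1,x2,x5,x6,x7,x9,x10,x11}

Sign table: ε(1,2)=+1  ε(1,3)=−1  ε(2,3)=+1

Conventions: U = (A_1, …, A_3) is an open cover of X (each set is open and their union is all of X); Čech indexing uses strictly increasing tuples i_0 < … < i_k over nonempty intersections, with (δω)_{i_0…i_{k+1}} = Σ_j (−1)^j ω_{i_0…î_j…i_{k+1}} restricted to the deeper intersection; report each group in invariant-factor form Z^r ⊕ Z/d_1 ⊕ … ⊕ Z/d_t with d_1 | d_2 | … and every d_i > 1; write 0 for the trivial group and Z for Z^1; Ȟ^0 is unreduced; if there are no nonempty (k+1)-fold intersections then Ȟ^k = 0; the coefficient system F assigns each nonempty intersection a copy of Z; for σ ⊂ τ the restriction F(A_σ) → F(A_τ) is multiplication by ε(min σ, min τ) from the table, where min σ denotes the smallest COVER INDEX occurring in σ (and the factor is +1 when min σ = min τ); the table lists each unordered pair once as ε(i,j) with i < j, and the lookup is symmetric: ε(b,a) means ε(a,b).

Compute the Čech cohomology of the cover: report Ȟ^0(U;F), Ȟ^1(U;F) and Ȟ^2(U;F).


cover nerve:
  A12={x8} A13={x5,x11} A23={x1,x7,x10}
C dims 3,3; δ0: rk 3, SNF 1^2·2
Ȟ^0: (3−3)−0=0 ⇒ 0
Ȟ^1: (3−0)−3=0 plus torsion [2] ⇒ Z/2
Ȟ^2: (0−0)−0=0 ⇒ 0

Ȟ^0 ≅ 0; Ȟ^1 ≅ Z/2; Ȟ^2 ≅ 0


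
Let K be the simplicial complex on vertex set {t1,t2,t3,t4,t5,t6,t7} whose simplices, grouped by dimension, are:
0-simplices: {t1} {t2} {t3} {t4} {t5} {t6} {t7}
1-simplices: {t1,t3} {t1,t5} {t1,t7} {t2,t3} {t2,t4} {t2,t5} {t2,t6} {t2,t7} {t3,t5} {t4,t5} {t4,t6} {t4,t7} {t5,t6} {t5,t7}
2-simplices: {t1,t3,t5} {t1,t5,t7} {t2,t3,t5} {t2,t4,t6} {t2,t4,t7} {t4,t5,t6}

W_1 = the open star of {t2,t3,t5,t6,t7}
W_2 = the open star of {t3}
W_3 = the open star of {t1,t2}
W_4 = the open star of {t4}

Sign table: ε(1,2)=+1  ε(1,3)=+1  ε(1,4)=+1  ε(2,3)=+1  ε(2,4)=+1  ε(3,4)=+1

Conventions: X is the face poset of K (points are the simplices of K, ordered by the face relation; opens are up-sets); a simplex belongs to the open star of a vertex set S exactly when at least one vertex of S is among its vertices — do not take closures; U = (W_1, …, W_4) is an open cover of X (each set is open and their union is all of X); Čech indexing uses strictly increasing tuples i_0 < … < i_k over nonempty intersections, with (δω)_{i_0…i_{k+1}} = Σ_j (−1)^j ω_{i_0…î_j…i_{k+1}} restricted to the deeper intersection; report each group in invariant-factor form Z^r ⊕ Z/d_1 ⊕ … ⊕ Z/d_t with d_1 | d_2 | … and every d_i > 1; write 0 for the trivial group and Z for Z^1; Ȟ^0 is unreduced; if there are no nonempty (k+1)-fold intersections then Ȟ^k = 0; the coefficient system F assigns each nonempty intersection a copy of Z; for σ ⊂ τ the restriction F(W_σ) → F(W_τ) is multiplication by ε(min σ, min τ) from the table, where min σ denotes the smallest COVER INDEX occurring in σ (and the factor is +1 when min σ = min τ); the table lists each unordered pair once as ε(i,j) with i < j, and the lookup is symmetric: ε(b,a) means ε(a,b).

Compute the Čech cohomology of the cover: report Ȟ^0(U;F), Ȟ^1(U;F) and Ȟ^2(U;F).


Ȟ^0 ≅ Z, Ȟ^1 ≅ 0, Ȟ^2 ≅ 0

intersection data:
  W1={{t2},{t3},{t5},{t6},{t7},{t1,t3},{t1,t5},{t1,t7},{t2,t3},{t2,t4},{t2,t5},{t2,t6},{t2,t7},{t3,t5},{t4,t5},{t4,t6},{t4,t7},{t5,t6},{t5,t7},{t1,t3,t5},{t1,t5,t7},{t2,t3,t5},{t2,t4,t6},{t2,t4,t7},{t4,t5,t6}} W2={{t3},{t1,t3},{t2,t3},{t3,t5},{t1,t3,t5},{t2,t3,t5}} W3={{t1},{t2},{t1,t3},{t1,t5},{t1,t7},{t2,t3},{t2,t4},{t2,t5},{t2,t6},{t2,t7},{t1,t3,t5},{t1,t5,t7},{t2,t3,t5},{t2,t4,t6},{t2,t4,t7}} W4={{t4},{t2,t4},{t4,t5},{t4,t6},{t4,t7},{t2,t4,t6},{t2,t4,t7},{t4,t5,t6}}
  W12={{t3},{t1,t3},{t2,t3},{t3,t5},{t1,t3,t5},{t2,t3,t5}} W13={{t2},{t1,t3},{t1,t5},{t1,t7},{t2,t3},{t2,t4},{t2,t5},{t2,t6},{t2,t7},{t1,t3,t5},{t1,t5,t7},{t2,t3,t5},{t2,t4,t6},{t2,t4,t7}} W14={{t2,t4},{t4,t5},{t4,t6},{t4,t7},{t2,t4,t6},{t2,t4,t7},{t4,t5,t6}} W23={{t1,t3},{t2,t3},{t1,t3,t5},{t2,t3,t5}} W34={{t2,t4},{t2,t4,t6},{t2,t4,t7}}
  W123={{t1,t3},{t2,t3},{t1,t3,t5},{t2,t3,t5}} W134={{t2,t4},{t2,t4,t6},{t2,t4,t7}}
C dims 4,5,2; δ0: rk 3, SNF 1^3; δ1: rk 2, SNF 1^2
Ȟ^0 = (4 − 3) − 0 = 1, so Ȟ^0 ≅ Z
Ȟ^1 = (5 − 2) − 3 = 0, so Ȟ^1 ≅ 0
Ȟ^2 = (2 − 0) − 2 = 0, so Ȟ^2 ≅ 0
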